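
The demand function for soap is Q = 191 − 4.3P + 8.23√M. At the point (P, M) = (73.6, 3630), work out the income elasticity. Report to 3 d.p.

0.669

At P = 73.6, M = 3630: Q = 370.373.
Holding P constant, ∂Q/∂M = 8.23/(2√M) = 0.0682993.
η_M = (∂Q/∂M)·(M/Q) = 0.0682993 × (3630/370.373) = 0.669.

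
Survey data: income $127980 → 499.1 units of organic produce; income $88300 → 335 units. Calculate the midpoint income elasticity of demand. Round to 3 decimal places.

1.072

ΔQ = 335 − 499.1 = -164.1; midpoint Q̄ = (499.1 + 335)/2 = 417.05.
ΔI = 88300 − 127980 = -39680; midpoint Ī = (127980 + 88300)/2 = 108140.
η = (ΔQ/Q̄) ÷ (ΔI/Ī) = (-164.1/417.05) ÷ (-39680/108140) = 1.072.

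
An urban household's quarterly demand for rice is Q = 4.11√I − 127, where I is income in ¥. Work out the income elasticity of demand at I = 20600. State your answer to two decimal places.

0.64

At I = 20600: Q = 462.896.
dQ/dI = 4.11/(2√I) = 0.0143179 at this income.
η = (dQ/dI)·(I/Q) = 0.0143179 × (20600/462.896) = 0.64.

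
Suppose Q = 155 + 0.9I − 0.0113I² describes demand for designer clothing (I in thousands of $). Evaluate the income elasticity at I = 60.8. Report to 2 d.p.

At I = 60.8: Q = 167.9480.
dQ/dI = 0.9 − 0.0226I = -0.47408.
η = (dQ/dI)·(I/Q) = -0.47408 × (60.8/167.9480) = -0.17.

-0.17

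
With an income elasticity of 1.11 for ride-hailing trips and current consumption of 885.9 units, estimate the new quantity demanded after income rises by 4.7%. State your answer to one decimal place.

%ΔQ ≈ η × %ΔI = 1.11 × 4.7% = 5.217%.
New Q ≈ 885.9 × (1 + 0.05217) = 932.1.

932.1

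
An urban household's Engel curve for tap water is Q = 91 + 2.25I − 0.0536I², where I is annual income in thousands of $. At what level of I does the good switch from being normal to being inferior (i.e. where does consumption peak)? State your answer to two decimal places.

dQ/dI = 2.25 − 0.1072I.
The good is inferior where dQ/dI < 0. Setting dQ/dI = 0 gives I = 2.25 / 0.1072 = 20.99.

20.99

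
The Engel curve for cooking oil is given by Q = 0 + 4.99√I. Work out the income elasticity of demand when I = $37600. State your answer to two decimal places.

At I = 37600: Q = 967.597.
dQ/dI = 4.99/(2√I) = 0.012867 at this income.
η = (dQ/dI)·(I/Q) = 0.012867 × (37600/967.597) = 0.50.

0.50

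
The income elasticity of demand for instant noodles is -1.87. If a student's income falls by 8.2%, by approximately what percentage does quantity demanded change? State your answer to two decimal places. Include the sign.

%ΔQ ≈ η × %ΔI = -1.87 × (-8.2%) = 15.33%.

15.33%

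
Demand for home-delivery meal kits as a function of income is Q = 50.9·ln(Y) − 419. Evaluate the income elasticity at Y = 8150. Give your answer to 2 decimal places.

1.29

At Y = 8150: Q = 39.394.
dQ/dY = 50.9/Y = 0.0062454 at this income.
η = (dQ/dY)·(Y/Q) = 0.0062454 × (8150/39.394) = 1.29.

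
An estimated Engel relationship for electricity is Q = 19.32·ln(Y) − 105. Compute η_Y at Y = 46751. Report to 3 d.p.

0.188

At Y = 46751: Q = 102.740.
dQ/dY = 19.32/Y = 0.000413253 at this income.
η = (dQ/dY)·(Y/Q) = 0.000413253 × (46751/102.740) = 0.188.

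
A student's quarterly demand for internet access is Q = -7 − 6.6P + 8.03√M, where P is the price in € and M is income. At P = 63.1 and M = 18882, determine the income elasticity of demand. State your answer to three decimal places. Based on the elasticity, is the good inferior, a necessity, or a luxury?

At P = 63.1, M = 18882: Q = 679.957.
Holding P constant, ∂Q/∂M = 8.03/(2√M) = 0.0292187.
η_M = (∂Q/∂M)·(M/Q) = 0.0292187 × (18882/679.957) = 0.811.
Since 0 < η < 1, this is a necessity.

0.811 (necessity)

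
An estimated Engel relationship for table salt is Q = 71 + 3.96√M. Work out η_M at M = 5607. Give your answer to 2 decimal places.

0.40

At M = 5607: Q = 367.524.
dQ/dM = 3.96/(2√M) = 0.0264423 at this income.
η = (dQ/dM)·(M/Q) = 0.0264423 × (5607/367.524) = 0.40.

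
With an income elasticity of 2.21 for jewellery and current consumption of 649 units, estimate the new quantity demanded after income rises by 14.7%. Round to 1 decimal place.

%ΔQ ≈ η × %ΔI = 2.21 × 14.7% = 32.487%.
New Q ≈ 649 × (1 + 0.32487) = 859.8.

859.8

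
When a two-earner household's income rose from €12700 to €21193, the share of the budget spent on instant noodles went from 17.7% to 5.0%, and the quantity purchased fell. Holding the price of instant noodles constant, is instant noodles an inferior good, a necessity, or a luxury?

inferior good

Quantity demanded falls as income rises, so η < 0.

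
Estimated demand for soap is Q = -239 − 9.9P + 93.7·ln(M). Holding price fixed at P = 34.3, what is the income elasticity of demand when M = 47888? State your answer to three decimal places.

At P = 34.3, M = 47888: Q = 431.199.
Holding P constant, ∂Q/∂M = 93.7/M = 0.00195665.
η_M = (∂Q/∂M)·(M/Q) = 0.00195665 × (47888/431.199) = 0.217.

0.217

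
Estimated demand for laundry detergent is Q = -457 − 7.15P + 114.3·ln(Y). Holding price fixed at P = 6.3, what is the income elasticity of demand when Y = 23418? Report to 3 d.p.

0.176

At P = 6.3, Y = 23418: Q = 647.957.
Holding P constant, ∂Q/∂Y = 114.3/Y = 0.00488086.
η_Y = (∂Q/∂Y)·(Y/Q) = 0.00488086 × (23418/647.957) = 0.176.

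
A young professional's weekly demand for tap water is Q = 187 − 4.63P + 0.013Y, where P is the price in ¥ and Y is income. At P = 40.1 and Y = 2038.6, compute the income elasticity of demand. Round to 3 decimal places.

At P = 40.1, Y = 2038.6: Q = 27.839.
Holding P constant, ∂Q/∂Y = 0.013.
η_Y = (∂Q/∂Y)·(Y/Q) = 0.013 × (2038.6/27.839) = 0.952.

0.952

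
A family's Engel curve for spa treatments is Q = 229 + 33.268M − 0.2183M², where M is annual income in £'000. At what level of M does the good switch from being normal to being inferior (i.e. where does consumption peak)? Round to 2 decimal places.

76.20

dQ/dM = 33.268 − 0.4366M.
The good is inferior where dQ/dM < 0. Setting dQ/dM = 0 gives M = 33.268 / 0.4366 = 76.20.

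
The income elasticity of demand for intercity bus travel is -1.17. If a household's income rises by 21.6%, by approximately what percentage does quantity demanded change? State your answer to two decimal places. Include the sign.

%ΔQ ≈ η × %ΔI = -1.17 × 21.6% = -25.27%.

-25.27%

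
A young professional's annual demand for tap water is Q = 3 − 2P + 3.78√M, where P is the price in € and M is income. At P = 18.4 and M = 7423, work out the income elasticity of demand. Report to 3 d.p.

At P = 18.4, M = 7423: Q = 291.873.
Holding P constant, ∂Q/∂M = 3.78/(2√M) = 0.0219367.
η_M = (∂Q/∂M)·(M/Q) = 0.0219367 × (7423/291.873) = 0.558.

0.558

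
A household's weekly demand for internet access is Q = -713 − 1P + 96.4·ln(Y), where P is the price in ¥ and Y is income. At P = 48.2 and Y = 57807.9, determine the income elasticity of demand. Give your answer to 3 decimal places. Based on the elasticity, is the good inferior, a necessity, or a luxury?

At P = 48.2, Y = 57807.9: Q = 295.815.
Holding P constant, ∂Q/∂Y = 96.4/Y = 0.00166759.
η_Y = (∂Q/∂Y)·(Y/Q) = 0.00166759 × (57807.9/295.815) = 0.326.
Since 0 < η < 1, this is a necessity.

0.326 (necessity)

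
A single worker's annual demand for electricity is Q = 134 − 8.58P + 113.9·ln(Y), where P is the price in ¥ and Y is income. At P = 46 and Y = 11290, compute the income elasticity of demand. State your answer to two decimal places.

0.14

At P = 46, Y = 11290: Q = 802.198.
Holding P constant, ∂Q/∂Y = 113.9/Y = 0.0100886.
η_Y = (∂Q/∂Y)·(Y/Q) = 0.0100886 × (11290/802.198) = 0.14.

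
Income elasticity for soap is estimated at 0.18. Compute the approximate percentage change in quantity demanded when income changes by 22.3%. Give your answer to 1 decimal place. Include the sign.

4.0%

%ΔQ ≈ η × %ΔI = 0.18 × 22.3% = 4.0%.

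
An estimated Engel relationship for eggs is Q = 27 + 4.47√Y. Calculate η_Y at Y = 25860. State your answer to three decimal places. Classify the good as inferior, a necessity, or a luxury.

At Y = 25860: Q = 745.823.
dQ/dY = 4.47/(2√Y) = 0.0138984 at this income.
η = (dQ/dY)·(Y/Q) = 0.0138984 × (25860/745.823) = 0.482.
Since 0 < η < 1, the good is a necessity.

0.482 (necessity)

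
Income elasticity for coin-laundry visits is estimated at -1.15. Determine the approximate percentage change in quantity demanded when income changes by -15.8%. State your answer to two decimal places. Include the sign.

18.17%

%ΔQ ≈ η × %ΔI = -1.15 × (-15.8%) = 18.17%.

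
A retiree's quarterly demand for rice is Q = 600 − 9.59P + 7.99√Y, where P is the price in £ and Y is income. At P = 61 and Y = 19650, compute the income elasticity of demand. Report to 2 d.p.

At P = 61, Y = 19650: Q = 1135.036.
Holding P constant, ∂Q/∂Y = 7.99/(2√Y) = 0.0284994.
η_Y = (∂Q/∂Y)·(Y/Q) = 0.0284994 × (19650/1135.036) = 0.49.

0.49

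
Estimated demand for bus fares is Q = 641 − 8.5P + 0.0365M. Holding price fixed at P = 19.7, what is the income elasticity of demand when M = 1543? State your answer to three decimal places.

0.106

At P = 19.7, M = 1543: Q = 529.870.
Holding P constant, ∂Q/∂M = 0.0365.
η_M = (∂Q/∂M)·(M/Q) = 0.0365 × (1543/529.870) = 0.106.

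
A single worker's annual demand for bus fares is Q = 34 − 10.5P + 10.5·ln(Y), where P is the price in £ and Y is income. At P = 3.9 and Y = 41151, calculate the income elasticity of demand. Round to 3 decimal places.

0.100

At P = 3.9, Y = 41151: Q = 104.613.
Holding P constant, ∂Q/∂Y = 10.5/Y = 0.000255158.
η_Y = (∂Q/∂Y)·(Y/Q) = 0.000255158 × (41151/104.613) = 0.100.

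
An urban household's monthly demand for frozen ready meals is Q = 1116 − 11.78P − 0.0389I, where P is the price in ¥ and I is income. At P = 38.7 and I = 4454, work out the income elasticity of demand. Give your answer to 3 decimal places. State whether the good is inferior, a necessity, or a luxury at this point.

-0.356 (inferior good)

At P = 38.7, I = 4454: Q = 486.853.
Holding P constant, ∂Q/∂I = −0.0389.
η_I = (∂Q/∂I)·(I/Q) = -0.0389 × (4454/486.853) = -0.356.
Since η < 0, this is an inferior good.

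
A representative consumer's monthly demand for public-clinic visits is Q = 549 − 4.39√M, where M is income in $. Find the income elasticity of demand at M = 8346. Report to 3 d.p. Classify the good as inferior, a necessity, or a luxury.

At M = 8346: Q = 147.945.
dQ/dM = -4.39/(2√M) = -0.0240268 at this income.
η = (dQ/dM)·(M/Q) = -0.0240268 × (8346/147.945) = -1.355.
Since η < 0, the good is an inferior good.

-1.355 (inferior good)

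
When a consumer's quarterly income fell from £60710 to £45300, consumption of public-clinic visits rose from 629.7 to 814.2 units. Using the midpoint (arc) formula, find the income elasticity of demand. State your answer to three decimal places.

ΔQ = 814.2 − 629.7 = 184.5; midpoint Q̄ = (629.7 + 814.2)/2 = 721.95.
ΔI = 45300 − 60710 = -15410; midpoint Ī = (60710 + 45300)/2 = 53005.
η = (ΔQ/Q̄) ÷ (ΔI/Ī) = (184.5/721.95) ÷ (-15410/53005) = -0.879.

-0.879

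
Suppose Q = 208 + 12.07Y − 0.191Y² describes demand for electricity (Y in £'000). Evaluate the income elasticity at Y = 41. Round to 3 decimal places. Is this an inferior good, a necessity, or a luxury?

-0.386 (inferior good)

At Y = 41: Q = 381.7990.
dQ/dY = 12.07 − 0.382Y = -3.59200.
η = (dQ/dY)·(Y/Q) = -3.59200 × (41/381.7990) = -0.386.
η < 0 ⇒ inferior good.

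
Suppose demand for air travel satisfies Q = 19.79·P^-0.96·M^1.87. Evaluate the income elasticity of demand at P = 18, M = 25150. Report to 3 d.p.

1.870

For a multiplicative demand Q = A·P^α·M^β, the income elasticity is β everywhere.
Here β = 1.87, so η = 1.870.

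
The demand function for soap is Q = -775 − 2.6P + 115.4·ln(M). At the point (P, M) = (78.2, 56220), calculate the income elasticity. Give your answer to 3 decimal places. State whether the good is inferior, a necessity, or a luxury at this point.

0.407 (necessity)

At P = 78.2, M = 56220: Q = 283.813.
Holding P constant, ∂Q/∂M = 115.4/M = 0.00205265.
η_M = (∂Q/∂M)·(M/Q) = 0.00205265 × (56220/283.813) = 0.407.
Since 0 < η < 1, this is a necessity.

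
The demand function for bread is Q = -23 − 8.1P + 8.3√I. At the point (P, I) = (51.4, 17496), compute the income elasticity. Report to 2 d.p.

At P = 51.4, I = 17496: Q = 658.521.
Holding P constant, ∂Q/∂I = 8.3/(2√I) = 0.0313746.
η_I = (∂Q/∂I)·(I/Q) = 0.0313746 × (17496/658.521) = 0.83.

0.83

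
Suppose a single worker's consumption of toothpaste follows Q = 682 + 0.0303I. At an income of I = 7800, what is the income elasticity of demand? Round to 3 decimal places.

0.257

At I = 7800: Q = 918.340.
dQ/dI = 0.0303.
η = (dQ/dI)·(I/Q) = 0.0303 × (7800/918.340) = 0.257.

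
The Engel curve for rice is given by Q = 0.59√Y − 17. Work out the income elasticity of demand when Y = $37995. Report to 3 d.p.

0.587

At Y = 37995: Q = 98.005.
dQ/dY = 0.59/(2√Y) = 0.00151342 at this income.
η = (dQ/dY)·(Y/Q) = 0.00151342 × (37995/98.005) = 0.587.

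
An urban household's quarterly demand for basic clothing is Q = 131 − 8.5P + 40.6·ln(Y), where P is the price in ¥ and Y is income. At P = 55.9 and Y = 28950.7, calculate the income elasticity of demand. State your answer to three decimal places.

0.557

At P = 55.9, Y = 28950.7: Q = 72.948.
Holding P constant, ∂Q/∂Y = 40.6/Y = 0.00140238.
η_Y = (∂Q/∂Y)·(Y/Q) = 0.00140238 × (28950.7/72.948) = 0.557.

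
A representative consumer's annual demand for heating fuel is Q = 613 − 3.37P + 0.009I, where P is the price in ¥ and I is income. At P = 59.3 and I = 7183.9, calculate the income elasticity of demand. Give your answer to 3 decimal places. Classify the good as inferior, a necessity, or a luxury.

At P = 59.3, I = 7183.9: Q = 477.814.
Holding P constant, ∂Q/∂I = 0.009.
η_I = (∂Q/∂I)·(I/Q) = 0.009 × (7183.9/477.814) = 0.135.
Since 0 < η < 1, this is a necessity.

0.135 (necessity)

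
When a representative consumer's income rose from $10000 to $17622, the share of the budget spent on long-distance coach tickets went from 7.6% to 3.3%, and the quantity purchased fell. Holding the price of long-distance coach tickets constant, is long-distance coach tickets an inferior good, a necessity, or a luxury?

Quantity demanded falls as income rises, so η < 0.

inferior good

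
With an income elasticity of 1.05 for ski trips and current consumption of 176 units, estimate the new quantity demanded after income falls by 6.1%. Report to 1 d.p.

164.7

%ΔQ ≈ η × %ΔI = 1.05 × (-6.1%) = -6.405%.
New Q ≈ 176 × (1 − 0.06405) = 164.7.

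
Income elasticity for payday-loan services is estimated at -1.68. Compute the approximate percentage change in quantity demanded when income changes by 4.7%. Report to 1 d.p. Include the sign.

-7.9%

%ΔQ ≈ η × %ΔI = -1.68 × 4.7% = -7.9%.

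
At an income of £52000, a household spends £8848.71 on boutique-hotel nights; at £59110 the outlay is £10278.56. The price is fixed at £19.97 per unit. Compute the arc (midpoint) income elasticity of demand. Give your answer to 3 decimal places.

With a constant price, Q₁ = 8848.71/19.97 = 443.100 and Q₂ = 10278.56/19.97 = 514.700 (equivalently, work directly with expenditure since P cancels).
Midpoint %ΔQ = (10278.56 − 8848.71)/9563.63 = 0.14951; midpoint %ΔI = (59110 − 52000)/55555 = 0.12798.
η = 0.14951 / 0.12798 = 1.168.

1.168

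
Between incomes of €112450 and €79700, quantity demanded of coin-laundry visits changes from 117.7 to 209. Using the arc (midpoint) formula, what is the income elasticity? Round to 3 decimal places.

ΔQ = 209 − 117.7 = 91.3; midpoint Q̄ = (117.7 + 209)/2 = 163.35.
ΔI = 79700 − 112450 = -32750; midpoint Ī = (112450 + 79700)/2 = 96075.
η = (ΔQ/Q̄) ÷ (ΔI/Ī) = (91.3/163.35) ÷ (-32750/96075) = -1.640.

-1.640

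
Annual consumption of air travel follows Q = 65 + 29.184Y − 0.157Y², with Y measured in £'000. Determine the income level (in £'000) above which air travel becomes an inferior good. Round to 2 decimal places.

92.94

dQ/dY = 29.184 − 0.314Y.
The good is inferior where dQ/dY < 0. Setting dQ/dY = 0 gives Y = 29.184 / 0.314 = 92.94.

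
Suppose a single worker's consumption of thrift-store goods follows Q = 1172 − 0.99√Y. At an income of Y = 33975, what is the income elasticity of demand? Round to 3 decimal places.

-0.092

At Y = 33975: Q = 989.520.
dQ/dY = -0.99/(2√Y) = -0.0026855 at this income.
η = (dQ/dY)·(Y/Q) = -0.0026855 × (33975/989.520) = -0.092.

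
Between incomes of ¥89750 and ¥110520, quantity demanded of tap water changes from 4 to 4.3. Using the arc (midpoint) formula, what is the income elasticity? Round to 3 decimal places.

0.349

ΔQ = 4.3 − 4 = 0.3; midpoint Q̄ = (4 + 4.3)/2 = 4.15.
ΔI = 110520 − 89750 = 20770; midpoint Ī = (89750 + 110520)/2 = 100135.
η = (ΔQ/Q̄) ÷ (ΔI/Ī) = (0.3/4.15) ÷ (20770/100135) = 0.349.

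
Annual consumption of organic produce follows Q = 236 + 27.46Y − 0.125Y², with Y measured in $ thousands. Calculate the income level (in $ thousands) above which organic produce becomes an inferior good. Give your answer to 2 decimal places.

dQ/dY = 27.46 − 0.25Y.
The good is inferior where dQ/dY < 0. Setting dQ/dY = 0 gives Y = 27.46 / 0.25 = 109.84.

109.84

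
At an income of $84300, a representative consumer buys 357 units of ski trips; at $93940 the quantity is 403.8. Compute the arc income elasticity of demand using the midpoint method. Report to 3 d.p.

ΔQ = 403.8 − 357 = 46.8; midpoint Q̄ = (357 + 403.8)/2 = 380.4.
ΔI = 93940 − 84300 = 9640; midpoint Ī = (84300 + 93940)/2 = 89120.
η = (ΔQ/Q̄) ÷ (ΔI/Ī) = (46.8/380.4) ÷ (9640/89120) = 1.137.

1.137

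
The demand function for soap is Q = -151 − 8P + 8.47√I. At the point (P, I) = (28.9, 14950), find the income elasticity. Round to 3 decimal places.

At P = 28.9, I = 14950: Q = 653.429.
Holding P constant, ∂Q/∂I = 8.47/(2√I) = 0.0346364.
η_I = (∂Q/∂I)·(I/Q) = 0.0346364 × (14950/653.429) = 0.792.

0.792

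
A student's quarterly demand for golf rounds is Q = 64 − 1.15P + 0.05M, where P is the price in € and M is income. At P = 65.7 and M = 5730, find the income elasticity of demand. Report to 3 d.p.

1.042

At P = 65.7, M = 5730: Q = 274.945.
Holding P constant, ∂Q/∂M = 0.05.
η_M = (∂Q/∂M)·(M/Q) = 0.05 × (5730/274.945) = 1.042.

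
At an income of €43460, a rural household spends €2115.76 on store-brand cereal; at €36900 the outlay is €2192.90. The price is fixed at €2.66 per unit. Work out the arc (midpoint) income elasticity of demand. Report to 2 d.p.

With a constant price, Q₁ = 2115.76/2.66 = 795.398 and Q₂ = 2192.90/2.66 = 824.398 (equivalently, work directly with expenditure since P cancels).
Midpoint %ΔQ = (2192.90 − 2115.76)/2154.33 = 0.03581; midpoint %ΔI = (36900 − 43460)/40180 = -0.16327.
η = 0.03581 / -0.16327 = -0.22.

-0.22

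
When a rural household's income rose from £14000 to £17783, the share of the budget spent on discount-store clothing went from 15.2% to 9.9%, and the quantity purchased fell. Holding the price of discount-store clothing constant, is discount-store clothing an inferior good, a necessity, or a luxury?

inferior good

Quantity demanded falls as income rises, so η < 0.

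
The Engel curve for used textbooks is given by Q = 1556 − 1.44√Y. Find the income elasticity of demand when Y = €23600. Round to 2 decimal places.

At Y = 23600: Q = 1334.783.
dQ/dY = -1.44/(2√Y) = -0.0046868 at this income.
η = (dQ/dY)·(Y/Q) = -0.0046868 × (23600/1334.783) = -0.08.

-0.08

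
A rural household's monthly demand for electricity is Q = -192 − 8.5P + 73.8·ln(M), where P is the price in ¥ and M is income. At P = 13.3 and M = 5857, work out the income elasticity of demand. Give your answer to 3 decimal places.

0.220

At P = 13.3, M = 5857: Q = 335.194.
Holding P constant, ∂Q/∂M = 73.8/M = 0.0126003.
η_M = (∂Q/∂M)·(M/Q) = 0.0126003 × (5857/335.194) = 0.220.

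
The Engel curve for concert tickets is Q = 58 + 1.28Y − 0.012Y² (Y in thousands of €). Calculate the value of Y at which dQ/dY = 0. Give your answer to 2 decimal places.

53.33

dQ/dY = 1.28 − 0.024Y.
The good is inferior where dQ/dY < 0. Setting dQ/dY = 0 gives Y = 1.28 / 0.024 = 53.33.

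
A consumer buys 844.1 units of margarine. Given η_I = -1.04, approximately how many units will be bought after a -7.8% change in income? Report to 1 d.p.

%ΔQ ≈ η × %ΔI = -1.04 × (-7.8%) = 8.112%.
New Q ≈ 844.1 × (1 + 0.08112) = 912.6.

912.6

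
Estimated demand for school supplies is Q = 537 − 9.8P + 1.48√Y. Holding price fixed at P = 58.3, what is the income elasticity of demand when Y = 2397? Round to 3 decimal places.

At P = 58.3, Y = 2397: Q = 38.120.
Holding P constant, ∂Q/∂Y = 1.48/(2√Y) = 0.0151146.
η_Y = (∂Q/∂Y)·(Y/Q) = 0.0151146 × (2397/38.120) = 0.950.

0.950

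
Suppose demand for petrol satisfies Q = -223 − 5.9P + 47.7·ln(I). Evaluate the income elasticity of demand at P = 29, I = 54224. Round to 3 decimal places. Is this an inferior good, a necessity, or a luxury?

At P = 29, I = 54224: Q = 125.872.
Holding P constant, ∂Q/∂I = 47.7/I = 0.000879684.
η_I = (∂Q/∂I)·(I/Q) = 0.000879684 × (54224/125.872) = 0.379.
Since 0 < η < 1, this is a necessity.

0.379 (necessity)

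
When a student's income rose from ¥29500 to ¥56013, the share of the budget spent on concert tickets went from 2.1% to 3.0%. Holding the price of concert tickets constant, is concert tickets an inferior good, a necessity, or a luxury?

luxury

The budget share rises as income rises, so η > 1.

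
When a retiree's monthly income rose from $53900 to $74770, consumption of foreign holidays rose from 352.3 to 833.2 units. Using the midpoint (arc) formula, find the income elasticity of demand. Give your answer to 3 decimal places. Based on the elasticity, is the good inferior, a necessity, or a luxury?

2.501 (luxury)

ΔQ = 833.2 − 352.3 = 480.9; midpoint Q̄ = (352.3 + 833.2)/2 = 592.75.
ΔI = 74770 − 53900 = 20870; midpoint Ī = (53900 + 74770)/2 = 64335.
η = (ΔQ/Q̄) ÷ (ΔI/Ī) = (480.9/592.75) ÷ (20870/64335) = 2.501.
η > 1 ⇒ luxury.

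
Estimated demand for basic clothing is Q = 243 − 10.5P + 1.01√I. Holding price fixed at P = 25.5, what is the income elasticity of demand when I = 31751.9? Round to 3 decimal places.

0.580

At P = 25.5, I = 31751.9: Q = 155.223.
Holding P constant, ∂Q/∂I = 1.01/(2√I) = 0.00283404.
η_I = (∂Q/∂I)·(I/Q) = 0.00283404 × (31751.9/155.223) = 0.580.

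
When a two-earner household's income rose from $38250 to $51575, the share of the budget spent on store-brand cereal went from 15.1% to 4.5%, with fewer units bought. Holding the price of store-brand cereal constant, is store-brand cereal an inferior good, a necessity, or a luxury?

inferior good

Quantity demanded falls as income rises, so η < 0.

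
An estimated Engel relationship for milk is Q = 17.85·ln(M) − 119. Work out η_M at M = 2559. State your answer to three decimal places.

0.847

At M = 2559: Q = 21.076.
dQ/dM = 17.85/M = 0.00697538 at this income.
η = (dQ/dM)·(M/Q) = 0.00697538 × (2559/21.076) = 0.847.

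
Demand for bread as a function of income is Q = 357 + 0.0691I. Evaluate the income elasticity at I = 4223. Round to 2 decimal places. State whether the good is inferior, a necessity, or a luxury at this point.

At I = 4223: Q = 648.809.
dQ/dI = 0.0691.
η = (dQ/dI)·(I/Q) = 0.0691 × (4223/648.809) = 0.45.
Since 0 < η < 1, the good is a necessity.

0.45 (necessity)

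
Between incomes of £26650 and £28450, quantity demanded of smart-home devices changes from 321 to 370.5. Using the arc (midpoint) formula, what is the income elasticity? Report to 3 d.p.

ΔQ = 370.5 − 321 = 49.5; midpoint Q̄ = (321 + 370.5)/2 = 345.75.
ΔI = 28450 − 26650 = 1800; midpoint Ī = (26650 + 28450)/2 = 27550.
η = (ΔQ/Q̄) ÷ (ΔI/Ī) = (49.5/345.75) ÷ (1800/27550) = 2.191.

2.191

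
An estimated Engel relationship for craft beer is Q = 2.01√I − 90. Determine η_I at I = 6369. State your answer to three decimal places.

1.139

At I = 6369: Q = 70.410.
dQ/dI = 2.01/(2√I) = 0.012593 at this income.
η = (dQ/dI)·(I/Q) = 0.012593 × (6369/70.410) = 1.139.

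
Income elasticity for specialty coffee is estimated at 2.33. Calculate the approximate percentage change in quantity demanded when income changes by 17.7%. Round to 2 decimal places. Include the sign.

41.24%

%ΔQ ≈ η × %ΔI = 2.33 × 17.7% = 41.24%.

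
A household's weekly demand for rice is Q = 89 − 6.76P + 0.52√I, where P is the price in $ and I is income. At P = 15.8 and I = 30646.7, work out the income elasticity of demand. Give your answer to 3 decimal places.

0.622

At P = 15.8, I = 30646.7: Q = 73.224.
Holding P constant, ∂Q/∂I = 0.52/(2√I) = 0.00148519.
η_I = (∂Q/∂I)·(I/Q) = 0.00148519 × (30646.7/73.224) = 0.622.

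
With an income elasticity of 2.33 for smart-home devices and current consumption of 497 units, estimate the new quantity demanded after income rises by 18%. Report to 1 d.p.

705.4

%ΔQ ≈ η × %ΔI = 2.33 × 18% = 41.94%.
New Q ≈ 497 × (1 + 0.4194) = 705.4.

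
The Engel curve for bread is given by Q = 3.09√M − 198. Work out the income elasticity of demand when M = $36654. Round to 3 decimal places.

0.752

At M = 36654: Q = 393.588.
dQ/dM = 3.09/(2√M) = 0.00806989 at this income.
η = (dQ/dM)·(M/Q) = 0.00806989 × (36654/393.588) = 0.752.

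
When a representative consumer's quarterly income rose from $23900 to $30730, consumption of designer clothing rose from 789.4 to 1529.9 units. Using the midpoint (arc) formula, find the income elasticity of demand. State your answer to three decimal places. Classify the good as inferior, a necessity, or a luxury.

ΔQ = 1529.9 − 789.4 = 740.5; midpoint Q̄ = (789.4 + 1529.9)/2 = 1159.65.
ΔI = 30730 − 23900 = 6830; midpoint Ī = (23900 + 30730)/2 = 27315.
η = (ΔQ/Q̄) ÷ (ΔI/Ī) = (740.5/1159.65) ÷ (6830/27315) = 2.554.
η > 1 ⇒ luxury.

2.554 (luxury)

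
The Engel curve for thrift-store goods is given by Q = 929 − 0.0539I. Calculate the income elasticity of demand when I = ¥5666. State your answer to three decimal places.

-0.490

At I = 5666: Q = 623.603.
dQ/dI = −0.0539.
η = (dQ/dI)·(I/Q) = -0.0539 × (5666/623.603) = -0.490.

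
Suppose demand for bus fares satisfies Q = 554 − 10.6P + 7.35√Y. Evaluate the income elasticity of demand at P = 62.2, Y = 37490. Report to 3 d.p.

0.540

At P = 62.2, Y = 37490: Q = 1317.812.
Holding P constant, ∂Q/∂Y = 7.35/(2√Y) = 0.0189801.
η_Y = (∂Q/∂Y)·(Y/Q) = 0.0189801 × (37490/1317.812) = 0.540.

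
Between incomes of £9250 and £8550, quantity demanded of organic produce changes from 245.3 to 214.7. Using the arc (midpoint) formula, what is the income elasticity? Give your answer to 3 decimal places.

1.692

ΔQ = 214.7 − 245.3 = -30.6; midpoint Q̄ = (245.3 + 214.7)/2 = 230.
ΔI = 8550 − 9250 = -700; midpoint Ī = (9250 + 8550)/2 = 8900.
η = (ΔQ/Q̄) ÷ (ΔI/Ī) = (-30.6/230) ÷ (-700/8900) = 1.692.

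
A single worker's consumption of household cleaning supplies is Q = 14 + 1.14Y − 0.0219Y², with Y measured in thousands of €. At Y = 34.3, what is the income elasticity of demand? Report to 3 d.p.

At Y = 34.3: Q = 27.3369.
dQ/dY = 1.14 − 0.0438Y = -0.36234.
η = (dQ/dY)·(Y/Q) = -0.36234 × (34.3/27.3369) = -0.455.

-0.455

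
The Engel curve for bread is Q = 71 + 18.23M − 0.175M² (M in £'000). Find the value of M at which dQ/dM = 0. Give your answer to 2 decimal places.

dQ/dM = 18.23 − 0.35M.
The good is inferior where dQ/dM < 0. Setting dQ/dM = 0 gives M = 18.23 / 0.35 = 52.09.

52.09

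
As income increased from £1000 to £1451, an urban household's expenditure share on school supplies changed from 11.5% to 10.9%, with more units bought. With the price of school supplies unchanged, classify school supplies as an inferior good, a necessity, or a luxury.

Quantity rises but the budget share falls as income rises, so 0 < η < 1.

necessity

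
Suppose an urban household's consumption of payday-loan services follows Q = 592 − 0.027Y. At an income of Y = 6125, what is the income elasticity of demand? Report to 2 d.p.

-0.39

At Y = 6125: Q = 426.625.
dQ/dY = −0.027.
η = (dQ/dY)·(Y/Q) = -0.027 × (6125/426.625) = -0.39.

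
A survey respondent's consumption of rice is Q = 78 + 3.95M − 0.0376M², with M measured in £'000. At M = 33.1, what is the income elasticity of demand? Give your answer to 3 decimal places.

At M = 33.1: Q = 167.5501.
dQ/dM = 3.95 − 0.0752M = 1.46088.
η = (dQ/dM)·(M/Q) = 1.46088 × (33.1/167.5501) = 0.289.

0.289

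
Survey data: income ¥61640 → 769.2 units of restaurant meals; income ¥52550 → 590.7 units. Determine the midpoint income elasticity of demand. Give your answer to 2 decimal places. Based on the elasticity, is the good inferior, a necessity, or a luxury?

ΔQ = 590.7 − 769.2 = -178.5; midpoint Q̄ = (769.2 + 590.7)/2 = 679.95.
ΔI = 52550 − 61640 = -9090; midpoint Ī = (61640 + 52550)/2 = 57095.
η = (ΔQ/Q̄) ÷ (ΔI/Ī) = (-178.5/679.95) ÷ (-9090/57095) = 1.65.
η > 1 ⇒ luxury.

1.65 (luxury)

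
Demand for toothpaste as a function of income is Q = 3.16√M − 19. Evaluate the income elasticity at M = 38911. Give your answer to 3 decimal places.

0.516

At M = 38911: Q = 604.338.
dQ/dM = 3.16/(2√M) = 0.00800979 at this income.
η = (dQ/dM)·(M/Q) = 0.00800979 × (38911/604.338) = 0.516.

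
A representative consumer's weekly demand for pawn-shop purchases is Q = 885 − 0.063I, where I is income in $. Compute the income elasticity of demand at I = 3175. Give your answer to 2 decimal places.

At I = 3175: Q = 684.975.
dQ/dI = −0.063.
η = (dQ/dI)·(I/Q) = -0.063 × (3175/684.975) = -0.29.

-0.29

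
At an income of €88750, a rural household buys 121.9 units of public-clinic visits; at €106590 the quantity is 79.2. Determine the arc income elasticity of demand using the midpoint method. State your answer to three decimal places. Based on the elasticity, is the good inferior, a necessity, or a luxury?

ΔQ = 79.2 − 121.9 = -42.7; midpoint Q̄ = (121.9 + 79.2)/2 = 100.55.
ΔI = 106590 − 88750 = 17840; midpoint Ī = (88750 + 106590)/2 = 97670.
η = (ΔQ/Q̄) ÷ (ΔI/Ī) = (-42.7/100.55) ÷ (17840/97670) = -2.325.
η < 0 ⇒ inferior good.

-2.325 (inferior good)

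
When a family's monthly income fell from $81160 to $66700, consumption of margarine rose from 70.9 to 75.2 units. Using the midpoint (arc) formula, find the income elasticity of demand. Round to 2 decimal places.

ΔQ = 75.2 − 70.9 = 4.3; midpoint Q̄ = (70.9 + 75.2)/2 = 73.05.
ΔI = 66700 − 81160 = -14460; midpoint Ī = (81160 + 66700)/2 = 73930.
η = (ΔQ/Q̄) ÷ (ΔI/Ī) = (4.3/73.05) ÷ (-14460/73930) = -0.30.

-0.30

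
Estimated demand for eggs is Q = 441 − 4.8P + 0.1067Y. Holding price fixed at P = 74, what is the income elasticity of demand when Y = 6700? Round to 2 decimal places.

0.89

At P = 74, Y = 6700: Q = 800.690.
Holding P constant, ∂Q/∂Y = 0.1067.
η_Y = (∂Q/∂Y)·(Y/Q) = 0.1067 × (6700/800.690) = 0.89.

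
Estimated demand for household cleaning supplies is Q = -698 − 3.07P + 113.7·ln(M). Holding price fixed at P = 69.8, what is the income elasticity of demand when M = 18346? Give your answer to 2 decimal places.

At P = 69.8, M = 18346: Q = 203.926.
Holding P constant, ∂Q/∂M = 113.7/M = 0.00619754.
η_M = (∂Q/∂M)·(M/Q) = 0.00619754 × (18346/203.926) = 0.56.

0.56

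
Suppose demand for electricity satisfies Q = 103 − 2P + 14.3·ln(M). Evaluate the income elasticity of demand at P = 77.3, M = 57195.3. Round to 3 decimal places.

0.136

At P = 77.3, M = 57195.3: Q = 105.045.
Holding P constant, ∂Q/∂M = 14.3/M = 0.000250021.
η_M = (∂Q/∂M)·(M/Q) = 0.000250021 × (57195.3/105.045) = 0.136.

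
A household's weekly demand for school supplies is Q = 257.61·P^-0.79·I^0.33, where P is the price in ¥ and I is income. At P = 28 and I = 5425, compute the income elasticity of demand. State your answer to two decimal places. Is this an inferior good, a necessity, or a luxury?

0.33 (necessity)

For a multiplicative demand Q = A·P^α·I^β, the income elasticity is β everywhere.
Here β = 0.33, so η = 0.33.
Since 0 < η < 1, this is a necessity.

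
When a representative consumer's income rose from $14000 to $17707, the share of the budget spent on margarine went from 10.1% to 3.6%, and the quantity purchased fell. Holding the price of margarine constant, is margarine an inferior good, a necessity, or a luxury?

inferior good

Quantity demanded falls as income rises, so η < 0.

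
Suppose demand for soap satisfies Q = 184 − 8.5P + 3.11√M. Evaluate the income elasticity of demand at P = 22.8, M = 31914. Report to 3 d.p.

At P = 22.8, M = 31914: Q = 545.786.
Holding P constant, ∂Q/∂M = 3.11/(2√M) = 0.00870442.
η_M = (∂Q/∂M)·(M/Q) = 0.00870442 × (31914/545.786) = 0.509.

0.509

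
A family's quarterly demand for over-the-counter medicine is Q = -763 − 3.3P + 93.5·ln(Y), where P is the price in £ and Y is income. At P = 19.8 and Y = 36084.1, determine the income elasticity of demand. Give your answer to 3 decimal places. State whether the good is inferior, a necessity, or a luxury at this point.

At P = 19.8, Y = 36084.1: Q = 152.812.
Holding P constant, ∂Q/∂Y = 93.5/Y = 0.00259117.
η_Y = (∂Q/∂Y)·(Y/Q) = 0.00259117 × (36084.1/152.812) = 0.612.
Since 0 < η < 1, this is a necessity.

0.612 (necessity)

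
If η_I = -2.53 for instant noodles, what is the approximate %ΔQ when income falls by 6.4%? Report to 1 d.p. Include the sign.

%ΔQ ≈ η × %ΔI = -2.53 × (-6.4%) = 16.2%.

16.2%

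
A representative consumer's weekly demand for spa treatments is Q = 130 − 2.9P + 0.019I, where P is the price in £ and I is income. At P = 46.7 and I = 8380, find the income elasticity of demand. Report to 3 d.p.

1.035

At P = 46.7, I = 8380: Q = 153.790.
Holding P constant, ∂Q/∂I = 0.019.
η_I = (∂Q/∂I)·(I/Q) = 0.019 × (8380/153.790) = 1.035.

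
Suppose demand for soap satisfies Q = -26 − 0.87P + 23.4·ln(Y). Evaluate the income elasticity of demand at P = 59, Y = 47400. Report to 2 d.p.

At P = 59, Y = 47400: Q = 174.603.
Holding P constant, ∂Q/∂Y = 23.4/Y = 0.000493671.
η_Y = (∂Q/∂Y)·(Y/Q) = 0.000493671 × (47400/174.603) = 0.13.

0.13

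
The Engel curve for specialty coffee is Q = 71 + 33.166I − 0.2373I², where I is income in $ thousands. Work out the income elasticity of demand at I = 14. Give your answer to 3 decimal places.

At I = 14: Q = 488.8132.
dQ/dI = 33.166 − 0.4746I = 26.52160.
η = (dQ/dI)·(I/Q) = 26.52160 × (14/488.8132) = 0.760.

0.760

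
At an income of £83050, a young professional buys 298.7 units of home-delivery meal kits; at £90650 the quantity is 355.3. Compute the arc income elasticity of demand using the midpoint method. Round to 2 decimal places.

1.98

ΔQ = 355.3 − 298.7 = 56.6; midpoint Q̄ = (298.7 + 355.3)/2 = 327.
ΔI = 90650 − 83050 = 7600; midpoint Ī = (83050 + 90650)/2 = 86850.
η = (ΔQ/Q̄) ÷ (ΔI/Ī) = (56.6/327) ÷ (7600/86850) = 1.98.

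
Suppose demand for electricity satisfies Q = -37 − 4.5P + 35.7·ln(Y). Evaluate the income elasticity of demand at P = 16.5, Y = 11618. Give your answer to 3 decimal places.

0.160

At P = 16.5, Y = 11618: Q = 222.913.
Holding P constant, ∂Q/∂Y = 35.7/Y = 0.00307282.
η_Y = (∂Q/∂Y)·(Y/Q) = 0.00307282 × (11618/222.913) = 0.160.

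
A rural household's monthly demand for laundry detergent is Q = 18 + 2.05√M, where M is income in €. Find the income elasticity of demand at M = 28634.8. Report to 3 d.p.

At M = 28634.8: Q = 364.897.
dQ/dM = 2.05/(2√M) = 0.00605727 at this income.
η = (dQ/dM)·(M/Q) = 0.00605727 × (28634.8/364.897) = 0.475.

0.475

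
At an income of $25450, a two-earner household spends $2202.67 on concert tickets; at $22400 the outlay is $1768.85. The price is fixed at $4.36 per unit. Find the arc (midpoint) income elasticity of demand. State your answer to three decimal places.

1.714

With a constant price, Q₁ = 2202.67/4.36 = 505.200 and Q₂ = 1768.85/4.36 = 405.700 (equivalently, work directly with expenditure since P cancels).
Midpoint %ΔQ = (1768.85 − 2202.67)/1985.76 = -0.21847; midpoint %ΔI = (22400 − 25450)/23925 = -0.12748.
η = -0.21847 / -0.12748 = 1.714.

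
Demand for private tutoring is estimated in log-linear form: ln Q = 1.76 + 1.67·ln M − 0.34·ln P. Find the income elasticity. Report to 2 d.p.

1.67

In a log-linear demand, the coefficient on ln M is the income elasticity.
So η = 1.67.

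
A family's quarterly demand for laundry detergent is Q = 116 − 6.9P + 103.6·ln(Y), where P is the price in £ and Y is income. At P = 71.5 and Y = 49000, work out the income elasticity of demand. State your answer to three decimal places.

At P = 71.5, Y = 49000: Q = 741.486.
Holding P constant, ∂Q/∂Y = 103.6/Y = 0.00211429.
η_Y = (∂Q/∂Y)·(Y/Q) = 0.00211429 × (49000/741.486) = 0.140.

0.140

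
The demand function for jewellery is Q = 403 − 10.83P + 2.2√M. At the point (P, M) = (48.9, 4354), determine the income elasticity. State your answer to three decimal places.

3.907

At P = 48.9, M = 4354: Q = 18.580.
Holding P constant, ∂Q/∂M = 2.2/(2√M) = 0.0166705.
η_M = (∂Q/∂M)·(M/Q) = 0.0166705 × (4354/18.580) = 3.907.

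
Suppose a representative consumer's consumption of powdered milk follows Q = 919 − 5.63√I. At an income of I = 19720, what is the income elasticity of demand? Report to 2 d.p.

-3.08

At I = 19720: Q = 128.391.
dQ/dI = -5.63/(2√I) = -0.0200459 at this income.
η = (dQ/dI)·(I/Q) = -0.0200459 × (19720/128.391) = -3.08.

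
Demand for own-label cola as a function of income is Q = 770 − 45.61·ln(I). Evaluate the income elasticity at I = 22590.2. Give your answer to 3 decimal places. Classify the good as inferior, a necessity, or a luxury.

At I = 22590.2: Q = 312.747.
dQ/dI = -45.61/I = -0.00201902 at this income.
η = (dQ/dI)·(I/Q) = -0.00201902 × (22590.2/312.747) = -0.146.
Since η < 0, the good is an inferior good.

-0.146 (inferior good)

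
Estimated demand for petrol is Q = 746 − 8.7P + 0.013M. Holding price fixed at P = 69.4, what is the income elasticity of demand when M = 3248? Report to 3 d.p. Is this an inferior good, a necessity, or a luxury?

At P = 69.4, M = 3248: Q = 184.444.
Holding P constant, ∂Q/∂M = 0.013.
η_M = (∂Q/∂M)·(M/Q) = 0.013 × (3248/184.444) = 0.229.
Since 0 < η < 1, this is a necessity.

0.229 (necessity)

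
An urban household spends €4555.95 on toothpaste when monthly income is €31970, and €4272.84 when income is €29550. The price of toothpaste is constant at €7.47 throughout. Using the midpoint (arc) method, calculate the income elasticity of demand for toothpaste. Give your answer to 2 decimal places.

0.82

With a constant price, Q₁ = 4555.95/7.47 = 609.900 and Q₂ = 4272.84/7.47 = 572.000 (equivalently, work directly with expenditure since P cancels).
Midpoint %ΔQ = (4272.84 − 4555.95)/4414.40 = -0.06413; midpoint %ΔI = (29550 − 31970)/30760 = -0.07867.
η = -0.06413 / -0.07867 = 0.82.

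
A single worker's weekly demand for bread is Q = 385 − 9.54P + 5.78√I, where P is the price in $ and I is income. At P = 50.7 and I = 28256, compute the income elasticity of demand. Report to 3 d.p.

0.557

At P = 50.7, I = 28256: Q = 872.912.
Holding P constant, ∂Q/∂I = 5.78/(2√I) = 0.0171926.
η_I = (∂Q/∂I)·(I/Q) = 0.0171926 × (28256/872.912) = 0.557.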